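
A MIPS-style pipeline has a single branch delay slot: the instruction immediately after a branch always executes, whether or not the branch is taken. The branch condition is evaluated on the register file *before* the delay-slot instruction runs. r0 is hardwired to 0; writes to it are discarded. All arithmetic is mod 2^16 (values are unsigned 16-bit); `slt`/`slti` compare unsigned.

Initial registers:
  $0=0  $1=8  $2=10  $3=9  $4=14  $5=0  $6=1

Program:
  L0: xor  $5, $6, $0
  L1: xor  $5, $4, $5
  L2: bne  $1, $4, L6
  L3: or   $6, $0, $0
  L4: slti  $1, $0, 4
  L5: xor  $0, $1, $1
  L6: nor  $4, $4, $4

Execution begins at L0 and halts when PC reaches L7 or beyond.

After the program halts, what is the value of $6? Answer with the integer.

0

[0] xor  $5, $6, $0  →  {$0:0, $1:8, $2:10, $3:9, $4:14, $5:1, $6:1}
[1] xor  $5, $4, $5  →  {$0:0, $1:8, $2:10, $3:9, $4:14, $5:15, $6:1}
[2] bne  $1, $4, L6  →  {$0:0, $1:8, $2:10, $3:9, $4:14, $5:15, $6:1}  ⟨branch taken⟩
[3] or   $6, $0, $0  →  {$0:0, $1:8, $2:10, $3:9, $4:14, $5:15, $6:0}
[6] nor  $4, $4, $4  →  {$0:0, $1:8, $2:10, $3:9, $4:65521, $5:15, $6:0}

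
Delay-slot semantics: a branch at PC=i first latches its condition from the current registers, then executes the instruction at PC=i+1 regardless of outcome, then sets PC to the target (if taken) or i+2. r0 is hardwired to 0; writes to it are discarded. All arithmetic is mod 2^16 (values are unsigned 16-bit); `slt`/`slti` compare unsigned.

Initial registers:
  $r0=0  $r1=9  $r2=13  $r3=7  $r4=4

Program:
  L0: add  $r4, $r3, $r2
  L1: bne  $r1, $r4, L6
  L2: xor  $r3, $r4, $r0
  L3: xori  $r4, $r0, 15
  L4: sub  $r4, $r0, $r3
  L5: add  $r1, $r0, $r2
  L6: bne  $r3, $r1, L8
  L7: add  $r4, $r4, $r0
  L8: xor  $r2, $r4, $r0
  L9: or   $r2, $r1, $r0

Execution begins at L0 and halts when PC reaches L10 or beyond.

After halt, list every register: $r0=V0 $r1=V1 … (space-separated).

[0] add  $r4, $r3, $r2  →  {$r0:0, $r1:9, $r2:13, $r3:7, $r4:20}
[1] bne  $r1, $r4, L6  →  {$r0:0, $r1:9, $r2:13, $r3:7, $r4:20}  ⟨branch taken⟩
[2] xor  $r3, $r4, $r0  →  {$r0:0, $r1:9, $r2:13, $r3:20, $r4:20}
[6] bne  $r3, $r1, L8  →  {$r0:0, $r1:9, $r2:13, $r3:20, $r4:20}  ⟨branch taken⟩
[7] add  $r4, $r4, $r0  →  {$r0:0, $r1:9, $r2:13, $r3:20, $r4:20}
[8] xor  $r2, $r4, $r0  →  {$r0:0, $r1:9, $r2:20, $r3:20, $r4:20}
[9] or   $r2, $r1, $r0  →  {$r0:0, $r1:9, $r2:9, $r3:20, $r4:20}

$r0=0 $r1=9 $r2=9 $r3=20 $r4=20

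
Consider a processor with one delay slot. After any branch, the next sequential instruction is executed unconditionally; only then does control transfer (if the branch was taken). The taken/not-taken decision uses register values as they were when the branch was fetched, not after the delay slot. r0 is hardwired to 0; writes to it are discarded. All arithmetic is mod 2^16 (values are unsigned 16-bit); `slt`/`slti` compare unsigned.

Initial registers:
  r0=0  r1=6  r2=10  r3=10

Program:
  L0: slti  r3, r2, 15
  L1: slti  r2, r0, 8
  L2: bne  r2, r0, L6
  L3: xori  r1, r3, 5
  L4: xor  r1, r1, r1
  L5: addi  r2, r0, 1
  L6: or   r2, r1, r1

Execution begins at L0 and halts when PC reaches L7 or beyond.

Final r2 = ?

[0] slti  r3, r2, 15  →  {r0:0, r1:6, r2:10, r3:1}
[1] slti  r2, r0, 8  →  {r0:0, r1:6, r2:1, r3:1}
[2] bne  r2, r0, L6  →  {r0:0, r1:6, r2:1, r3:1}  ⟨branch taken⟩
[3] xori  r1, r3, 5  →  {r0:0, r1:4, r2:1, r3:1}
[6] or   r2, r1, r1  →  {r0:0, r1:4, r2:4, r3:1}

4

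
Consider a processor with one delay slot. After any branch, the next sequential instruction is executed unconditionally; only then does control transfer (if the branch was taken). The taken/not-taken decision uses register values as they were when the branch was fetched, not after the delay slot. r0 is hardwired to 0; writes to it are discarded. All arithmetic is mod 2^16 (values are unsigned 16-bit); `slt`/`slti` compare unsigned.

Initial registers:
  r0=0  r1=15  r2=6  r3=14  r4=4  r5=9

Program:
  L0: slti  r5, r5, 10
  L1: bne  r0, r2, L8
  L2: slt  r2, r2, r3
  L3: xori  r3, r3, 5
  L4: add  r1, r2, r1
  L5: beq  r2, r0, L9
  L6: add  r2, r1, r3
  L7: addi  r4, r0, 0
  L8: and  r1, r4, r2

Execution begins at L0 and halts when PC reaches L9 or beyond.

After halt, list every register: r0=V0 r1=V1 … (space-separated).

  step pc=0: slti  r5, r5, 10  regs=(0,15,6,14,4,1)
  step pc=1: bne  r0, r2, L8  cond=T  regs=(0,15,6,14,4,1)
  step pc=2: slt  r2, r2, r3  regs=(0,15,1,14,4,1)
  step pc=8: and  r1, r4, r2  regs=(0,0,1,14,4,1)

r0=0 r1=0 r2=1 r3=14 r4=4 r5=1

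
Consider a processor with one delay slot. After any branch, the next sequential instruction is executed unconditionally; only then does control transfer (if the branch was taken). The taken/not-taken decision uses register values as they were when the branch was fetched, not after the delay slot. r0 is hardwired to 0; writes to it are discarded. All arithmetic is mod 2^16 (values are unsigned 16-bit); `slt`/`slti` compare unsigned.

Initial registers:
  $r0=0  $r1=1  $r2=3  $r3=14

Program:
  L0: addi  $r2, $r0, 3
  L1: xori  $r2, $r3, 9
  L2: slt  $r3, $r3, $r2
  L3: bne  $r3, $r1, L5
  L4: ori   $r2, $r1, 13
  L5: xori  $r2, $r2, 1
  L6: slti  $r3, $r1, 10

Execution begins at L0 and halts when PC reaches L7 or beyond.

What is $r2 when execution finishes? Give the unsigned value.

#0 addi  $r2, $r0, 3 ; 0/1/3/14
#1 xori  $r2, $r3, 9 ; 0/1/7/14
#2 slt  $r3, $r3, $r2 ; 0/1/7/0
#3 bne  $r3, $r1, L5 ; 0/1/7/0 ; →target
#4 ori   $r2, $r1, 13 ; 0/1/13/0
#5 xori  $r2, $r2, 1 ; 0/1/12/0
#6 slti  $r3, $r1, 10 ; 0/1/12/1

12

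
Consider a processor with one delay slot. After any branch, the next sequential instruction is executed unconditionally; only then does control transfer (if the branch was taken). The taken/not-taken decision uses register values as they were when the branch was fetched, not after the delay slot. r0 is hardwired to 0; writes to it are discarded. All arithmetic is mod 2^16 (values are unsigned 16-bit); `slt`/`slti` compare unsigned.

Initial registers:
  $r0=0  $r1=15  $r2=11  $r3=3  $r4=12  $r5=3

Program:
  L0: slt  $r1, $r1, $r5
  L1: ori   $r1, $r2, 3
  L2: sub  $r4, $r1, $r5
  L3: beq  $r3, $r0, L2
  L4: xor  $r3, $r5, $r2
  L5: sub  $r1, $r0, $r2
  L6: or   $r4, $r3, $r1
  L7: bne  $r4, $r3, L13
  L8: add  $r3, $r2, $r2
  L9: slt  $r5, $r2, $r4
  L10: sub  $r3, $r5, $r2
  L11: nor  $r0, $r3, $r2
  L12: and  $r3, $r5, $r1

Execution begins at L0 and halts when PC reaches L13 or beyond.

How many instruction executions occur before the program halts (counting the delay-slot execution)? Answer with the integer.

  step pc=0: slt  $r1, $r1, $r5  regs=(0,0,11,3,12,3)
  step pc=1: ori   $r1, $r2, 3  regs=(0,11,11,3,12,3)
  step pc=2: sub  $r4, $r1, $r5  regs=(0,11,11,3,8,3)
  step pc=3: beq  $r3, $r0, L2  cond=F  regs=(0,11,11,3,8,3)
  step pc=4: xor  $r3, $r5, $r2  regs=(0,11,11,8,8,3)
  step pc=5: sub  $r1, $r0, $r2  regs=(0,65525,11,8,8,3)
  step pc=6: or   $r4, $r3, $r1  regs=(0,65525,11,8,65533,3)
  step pc=7: bne  $r4, $r3, L13  cond=T  regs=(0,65525,11,8,65533,3)
  step pc=8: add  $r3, $r2, $r2  regs=(0,65525,11,22,65533,3)

9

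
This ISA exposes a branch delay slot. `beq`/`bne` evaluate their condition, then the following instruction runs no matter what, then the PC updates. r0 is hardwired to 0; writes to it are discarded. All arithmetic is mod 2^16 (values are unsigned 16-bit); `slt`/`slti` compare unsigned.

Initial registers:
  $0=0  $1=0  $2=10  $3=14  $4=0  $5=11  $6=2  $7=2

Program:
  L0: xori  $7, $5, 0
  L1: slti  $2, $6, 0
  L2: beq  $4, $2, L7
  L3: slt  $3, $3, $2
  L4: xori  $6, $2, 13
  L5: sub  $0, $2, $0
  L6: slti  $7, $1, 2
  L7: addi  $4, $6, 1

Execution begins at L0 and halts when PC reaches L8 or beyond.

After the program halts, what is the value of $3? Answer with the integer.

0

  step pc=0: xori  $7, $5, 0  regs=(0,0,10,14,0,11,2,11)
  step pc=1: slti  $2, $6, 0  regs=(0,0,0,14,0,11,2,11)
  step pc=2: beq  $4, $2, L7  cond=T  regs=(0,0,0,14,0,11,2,11)
  step pc=3: slt  $3, $3, $2  regs=(0,0,0,0,0,11,2,11)
  step pc=7: addi  $4, $6, 1  regs=(0,0,0,0,3,11,2,11)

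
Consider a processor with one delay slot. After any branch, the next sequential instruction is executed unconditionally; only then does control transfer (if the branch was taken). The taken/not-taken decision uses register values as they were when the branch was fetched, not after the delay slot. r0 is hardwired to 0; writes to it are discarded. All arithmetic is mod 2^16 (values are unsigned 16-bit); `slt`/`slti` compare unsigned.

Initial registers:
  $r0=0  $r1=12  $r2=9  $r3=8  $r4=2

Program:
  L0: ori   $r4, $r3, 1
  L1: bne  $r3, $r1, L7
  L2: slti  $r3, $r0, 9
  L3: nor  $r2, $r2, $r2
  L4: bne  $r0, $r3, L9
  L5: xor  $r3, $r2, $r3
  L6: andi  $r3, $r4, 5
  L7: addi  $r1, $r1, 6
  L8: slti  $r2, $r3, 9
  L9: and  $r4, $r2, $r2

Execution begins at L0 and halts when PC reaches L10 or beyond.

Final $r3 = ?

#0 ori   $r4, $r3, 1 ; 0/12/9/8/9
#1 bne  $r3, $r1, L7 ; 0/12/9/8/9 ; →target
#2 slti  $r3, $r0, 9 ; 0/12/9/1/9
#7 addi  $r1, $r1, 6 ; 0/18/9/1/9
#8 slti  $r2, $r3, 9 ; 0/18/1/1/9
#9 and  $r4, $r2, $r2 ; 0/18/1/1/1

1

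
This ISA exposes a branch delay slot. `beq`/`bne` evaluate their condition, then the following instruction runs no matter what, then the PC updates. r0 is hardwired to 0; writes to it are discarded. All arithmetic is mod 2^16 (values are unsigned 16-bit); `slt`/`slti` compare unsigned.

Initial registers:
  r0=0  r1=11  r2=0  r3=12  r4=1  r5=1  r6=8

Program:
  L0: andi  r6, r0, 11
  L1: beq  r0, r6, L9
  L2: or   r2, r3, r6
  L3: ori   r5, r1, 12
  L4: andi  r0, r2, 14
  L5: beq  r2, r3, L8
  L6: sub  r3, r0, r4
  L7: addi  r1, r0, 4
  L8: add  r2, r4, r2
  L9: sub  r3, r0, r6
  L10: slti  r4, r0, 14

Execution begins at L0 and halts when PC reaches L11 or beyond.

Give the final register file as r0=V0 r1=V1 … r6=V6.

r0=0 r1=11 r2=12 r3=0 r4=1 r5=1 r6=0

#0 andi  r6, r0, 11 ; 0/11/0/12/1/1/0
#1 beq  r0, r6, L9 ; 0/11/0/12/1/1/0 ; →target
#2 or   r2, r3, r6 ; 0/11/12/12/1/1/0
#9 sub  r3, r0, r6 ; 0/11/12/0/1/1/0
#10 slti  r4, r0, 14 ; 0/11/12/0/1/1/0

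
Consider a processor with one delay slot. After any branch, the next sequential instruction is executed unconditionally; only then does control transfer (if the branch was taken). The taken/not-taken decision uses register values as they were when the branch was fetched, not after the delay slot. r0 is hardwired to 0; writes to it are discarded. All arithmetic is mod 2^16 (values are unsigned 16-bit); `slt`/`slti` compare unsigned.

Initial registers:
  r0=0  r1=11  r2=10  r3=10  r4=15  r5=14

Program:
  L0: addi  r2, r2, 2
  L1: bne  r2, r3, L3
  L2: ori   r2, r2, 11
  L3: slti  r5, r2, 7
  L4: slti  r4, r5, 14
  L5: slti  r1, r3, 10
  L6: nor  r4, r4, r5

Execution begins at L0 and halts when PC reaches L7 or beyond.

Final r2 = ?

15

#0 addi  r2, r2, 2 ; 0/11/12/10/15/14
#1 bne  r2, r3, L3 ; 0/11/12/10/15/14 ; →target
#2 ori   r2, r2, 11 ; 0/11/15/10/15/14
#3 slti  r5, r2, 7 ; 0/11/15/10/15/0
#4 slti  r4, r5, 14 ; 0/11/15/10/1/0
#5 slti  r1, r3, 10 ; 0/0/15/10/1/0
#6 nor  r4, r4, r5 ; 0/0/15/10/65534/0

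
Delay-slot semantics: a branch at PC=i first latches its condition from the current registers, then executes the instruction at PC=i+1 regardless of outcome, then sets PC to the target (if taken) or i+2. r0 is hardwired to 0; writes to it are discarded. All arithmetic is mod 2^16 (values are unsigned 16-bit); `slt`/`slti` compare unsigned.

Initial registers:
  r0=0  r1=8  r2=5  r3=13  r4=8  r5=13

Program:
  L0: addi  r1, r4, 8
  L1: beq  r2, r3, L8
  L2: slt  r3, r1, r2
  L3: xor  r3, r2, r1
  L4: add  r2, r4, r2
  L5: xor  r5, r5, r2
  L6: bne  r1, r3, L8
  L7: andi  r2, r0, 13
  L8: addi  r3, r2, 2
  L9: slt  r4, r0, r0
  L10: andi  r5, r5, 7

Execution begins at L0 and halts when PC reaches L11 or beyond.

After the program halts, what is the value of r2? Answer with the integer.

  step pc=0: addi  r1, r4, 8  regs=(0,16,5,13,8,13)
  step pc=1: beq  r2, r3, L8  cond=F  regs=(0,16,5,13,8,13)
  step pc=2: slt  r3, r1, r2  regs=(0,16,5,0,8,13)
  step pc=3: xor  r3, r2, r1  regs=(0,16,5,21,8,13)
  step pc=4: add  r2, r4, r2  regs=(0,16,13,21,8,13)
  step pc=5: xor  r5, r5, r2  regs=(0,16,13,21,8,0)
  step pc=6: bne  r1, r3, L8  cond=T  regs=(0,16,13,21,8,0)
  step pc=7: andi  r2, r0, 13  regs=(0,16,0,21,8,0)
  step pc=8: addi  r3, r2, 2  regs=(0,16,0,2,8,0)
  step pc=9: slt  r4, r0, r0  regs=(0,16,0,2,0,0)
  step pc=10: andi  r5, r5, 7  regs=(0,16,0,2,0,0)

0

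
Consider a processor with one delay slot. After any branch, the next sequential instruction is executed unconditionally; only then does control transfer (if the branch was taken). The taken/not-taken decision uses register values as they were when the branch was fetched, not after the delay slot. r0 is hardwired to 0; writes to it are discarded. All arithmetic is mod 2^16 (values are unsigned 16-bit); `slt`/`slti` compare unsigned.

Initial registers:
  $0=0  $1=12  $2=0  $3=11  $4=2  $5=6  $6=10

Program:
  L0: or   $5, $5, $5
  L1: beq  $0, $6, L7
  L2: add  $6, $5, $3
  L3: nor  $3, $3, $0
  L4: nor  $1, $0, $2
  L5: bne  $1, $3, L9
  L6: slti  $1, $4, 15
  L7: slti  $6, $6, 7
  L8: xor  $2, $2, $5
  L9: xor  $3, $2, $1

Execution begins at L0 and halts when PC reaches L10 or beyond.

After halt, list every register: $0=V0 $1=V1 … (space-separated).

$0=0 $1=1 $2=0 $3=1 $4=2 $5=6 $6=17

[0] or   $5, $5, $5  →  {$0:0, $1:12, $2:0, $3:11, $4:2, $5:6, $6:10}
[1] beq  $0, $6, L7  →  {$0:0, $1:12, $2:0, $3:11, $4:2, $5:6, $6:10}  ⟨branch fallthrough⟩
[2] add  $6, $5, $3  →  {$0:0, $1:12, $2:0, $3:11, $4:2, $5:6, $6:17}
[3] nor  $3, $3, $0  →  {$0:0, $1:12, $2:0, $3:65524, $4:2, $5:6, $6:17}
[4] nor  $1, $0, $2  →  {$0:0, $1:65535, $2:0, $3:65524, $4:2, $5:6, $6:17}
[5] bne  $1, $3, L9  →  {$0:0, $1:65535, $2:0, $3:65524, $4:2, $5:6, $6:17}  ⟨branch taken⟩
[6] slti  $1, $4, 15  →  {$0:0, $1:1, $2:0, $3:65524, $4:2, $5:6, $6:17}
[9] xor  $3, $2, $1  →  {$0:0, $1:1, $2:0, $3:1, $4:2, $5:6, $6:17}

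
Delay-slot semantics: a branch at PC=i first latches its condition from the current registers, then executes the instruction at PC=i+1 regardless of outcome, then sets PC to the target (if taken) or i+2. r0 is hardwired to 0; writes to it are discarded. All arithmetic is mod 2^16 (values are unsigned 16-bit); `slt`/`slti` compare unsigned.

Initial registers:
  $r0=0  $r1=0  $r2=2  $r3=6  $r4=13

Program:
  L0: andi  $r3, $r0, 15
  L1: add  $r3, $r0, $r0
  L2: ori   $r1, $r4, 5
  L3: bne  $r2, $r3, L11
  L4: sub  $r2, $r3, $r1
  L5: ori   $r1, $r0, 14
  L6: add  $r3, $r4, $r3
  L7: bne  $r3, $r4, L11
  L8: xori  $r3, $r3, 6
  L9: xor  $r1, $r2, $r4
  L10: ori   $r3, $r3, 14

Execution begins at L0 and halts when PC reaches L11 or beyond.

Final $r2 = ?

PC=0  andi  $r3, $r0, 15     | $r0=0 $r1=0 $r2=2 $r3=0 $r4=13
PC=1  add  $r3, $r0, $r0     | $r0=0 $r1=0 $r2=2 $r3=0 $r4=13
PC=2  ori   $r1, $r4, 5      | $r0=0 $r1=13 $r2=2 $r3=0 $r4=13
PC=3  bne  $r2, $r3, L11     | $r0=0 $r1=13 $r2=2 $r3=0 $r4=13  [TAKEN]
PC=4  sub  $r2, $r3, $r1     | $r0=0 $r1=13 $r2=65523 $r3=0 $r4=13

65523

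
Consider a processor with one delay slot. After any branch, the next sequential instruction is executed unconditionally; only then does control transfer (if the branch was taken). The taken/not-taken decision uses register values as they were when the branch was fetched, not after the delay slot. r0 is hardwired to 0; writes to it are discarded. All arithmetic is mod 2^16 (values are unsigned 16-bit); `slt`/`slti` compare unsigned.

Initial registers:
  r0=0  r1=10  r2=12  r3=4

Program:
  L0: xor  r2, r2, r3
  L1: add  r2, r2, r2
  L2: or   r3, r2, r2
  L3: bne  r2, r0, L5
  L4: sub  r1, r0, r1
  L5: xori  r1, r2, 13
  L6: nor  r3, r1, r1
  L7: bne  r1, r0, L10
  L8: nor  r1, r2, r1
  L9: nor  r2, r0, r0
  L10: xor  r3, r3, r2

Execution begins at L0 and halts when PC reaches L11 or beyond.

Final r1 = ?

  step pc=0: xor  r2, r2, r3  regs=(0,10,8,4)
  step pc=1: add  r2, r2, r2  regs=(0,10,16,4)
  step pc=2: or   r3, r2, r2  regs=(0,10,16,16)
  step pc=3: bne  r2, r0, L5  cond=T  regs=(0,10,16,16)
  step pc=4: sub  r1, r0, r1  regs=(0,65526,16,16)
  step pc=5: xori  r1, r2, 13  regs=(0,29,16,16)
  step pc=6: nor  r3, r1, r1  regs=(0,29,16,65506)
  step pc=7: bne  r1, r0, L10  cond=T  regs=(0,29,16,65506)
  step pc=8: nor  r1, r2, r1  regs=(0,65506,16,65506)
  step pc=10: xor  r3, r3, r2  regs=(0,65506,16,65522)

65506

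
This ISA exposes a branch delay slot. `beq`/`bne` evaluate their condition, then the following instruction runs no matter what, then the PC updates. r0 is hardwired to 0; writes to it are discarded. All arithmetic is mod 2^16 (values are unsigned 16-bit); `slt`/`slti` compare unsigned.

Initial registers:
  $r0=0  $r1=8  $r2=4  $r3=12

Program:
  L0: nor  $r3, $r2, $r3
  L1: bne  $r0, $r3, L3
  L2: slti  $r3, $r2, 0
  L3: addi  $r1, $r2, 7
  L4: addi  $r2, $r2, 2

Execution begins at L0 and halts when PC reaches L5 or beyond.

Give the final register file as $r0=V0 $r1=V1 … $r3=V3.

PC=0  nor  $r3, $r2, $r3     | $r0=0 $r1=8 $r2=4 $r3=65523
PC=1  bne  $r0, $r3, L3      | $r0=0 $r1=8 $r2=4 $r3=65523  [TAKEN]
PC=2  slti  $r3, $r2, 0      | $r0=0 $r1=8 $r2=4 $r3=0
PC=3  addi  $r1, $r2, 7      | $r0=0 $r1=11 $r2=4 $r3=0
PC=4  addi  $r2, $r2, 2      | $r0=0 $r1=11 $r2=6 $r3=0

$r0=0 $r1=11 $r2=6 $r3=0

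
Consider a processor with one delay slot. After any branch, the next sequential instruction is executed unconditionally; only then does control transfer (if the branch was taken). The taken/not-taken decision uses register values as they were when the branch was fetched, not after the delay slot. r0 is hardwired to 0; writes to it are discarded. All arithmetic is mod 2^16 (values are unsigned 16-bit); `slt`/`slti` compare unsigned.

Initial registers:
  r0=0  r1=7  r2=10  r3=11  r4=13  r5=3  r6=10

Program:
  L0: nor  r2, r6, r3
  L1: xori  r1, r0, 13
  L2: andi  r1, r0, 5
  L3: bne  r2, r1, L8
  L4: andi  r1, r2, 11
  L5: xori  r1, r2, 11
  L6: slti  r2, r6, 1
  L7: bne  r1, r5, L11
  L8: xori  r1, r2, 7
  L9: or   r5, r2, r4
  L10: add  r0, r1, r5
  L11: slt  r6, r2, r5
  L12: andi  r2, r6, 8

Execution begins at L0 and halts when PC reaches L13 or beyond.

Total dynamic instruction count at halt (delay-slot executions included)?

[0] nor  r2, r6, r3  →  {r0:0, r1:7, r2:65524, r3:11, r4:13, r5:3, r6:10}
[1] xori  r1, r0, 13  →  {r0:0, r1:13, r2:65524, r3:11, r4:13, r5:3, r6:10}
[2] andi  r1, r0, 5  →  {r0:0, r1:0, r2:65524, r3:11, r4:13, r5:3, r6:10}
[3] bne  r2, r1, L8  →  {r0:0, r1:0, r2:65524, r3:11, r4:13, r5:3, r6:10}  ⟨branch taken⟩
[4] andi  r1, r2, 11  →  {r0:0, r1:0, r2:65524, r3:11, r4:13, r5:3, r6:10}
[8] xori  r1, r2, 7  →  {r0:0, r1:65523, r2:65524, r3:11, r4:13, r5:3, r6:10}
[9] or   r5, r2, r4  →  {r0:0, r1:65523, r2:65524, r3:11, r4:13, r5:65533, r6:10}
[10] add  r0, r1, r5  →  {r0:0, r1:65523, r2:65524, r3:11, r4:13, r5:65533, r6:10}
[11] slt  r6, r2, r5  →  {r0:0, r1:65523, r2:65524, r3:11, r4:13, r5:65533, r6:1}
[12] andi  r2, r6, 8  →  {r0:0, r1:65523, r2:0, r3:11, r4:13, r5:65533, r6:1}

10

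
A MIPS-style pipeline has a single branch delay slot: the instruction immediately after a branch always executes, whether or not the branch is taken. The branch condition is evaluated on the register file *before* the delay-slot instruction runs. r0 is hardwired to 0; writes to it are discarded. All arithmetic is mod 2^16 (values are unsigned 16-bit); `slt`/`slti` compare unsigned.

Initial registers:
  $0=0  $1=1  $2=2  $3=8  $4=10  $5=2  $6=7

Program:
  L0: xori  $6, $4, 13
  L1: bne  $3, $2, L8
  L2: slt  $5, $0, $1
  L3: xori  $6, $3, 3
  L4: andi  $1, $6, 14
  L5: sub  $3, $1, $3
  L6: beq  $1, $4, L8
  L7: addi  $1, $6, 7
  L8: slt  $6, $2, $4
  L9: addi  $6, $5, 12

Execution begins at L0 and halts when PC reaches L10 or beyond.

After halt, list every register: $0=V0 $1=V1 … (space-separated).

[0] xori  $6, $4, 13  →  {$0:0, $1:1, $2:2, $3:8, $4:10, $5:2, $6:7}
[1] bne  $3, $2, L8  →  {$0:0, $1:1, $2:2, $3:8, $4:10, $5:2, $6:7}  ⟨branch taken⟩
[2] slt  $5, $0, $1  →  {$0:0, $1:1, $2:2, $3:8, $4:10, $5:1, $6:7}
[8] slt  $6, $2, $4  →  {$0:0, $1:1, $2:2, $3:8, $4:10, $5:1, $6:1}
[9] addi  $6, $5, 12  →  {$0:0, $1:1, $2:2, $3:8, $4:10, $5:1, $6:13}

$0=0 $1=1 $2=2 $3=8 $4=10 $5=1 $6=13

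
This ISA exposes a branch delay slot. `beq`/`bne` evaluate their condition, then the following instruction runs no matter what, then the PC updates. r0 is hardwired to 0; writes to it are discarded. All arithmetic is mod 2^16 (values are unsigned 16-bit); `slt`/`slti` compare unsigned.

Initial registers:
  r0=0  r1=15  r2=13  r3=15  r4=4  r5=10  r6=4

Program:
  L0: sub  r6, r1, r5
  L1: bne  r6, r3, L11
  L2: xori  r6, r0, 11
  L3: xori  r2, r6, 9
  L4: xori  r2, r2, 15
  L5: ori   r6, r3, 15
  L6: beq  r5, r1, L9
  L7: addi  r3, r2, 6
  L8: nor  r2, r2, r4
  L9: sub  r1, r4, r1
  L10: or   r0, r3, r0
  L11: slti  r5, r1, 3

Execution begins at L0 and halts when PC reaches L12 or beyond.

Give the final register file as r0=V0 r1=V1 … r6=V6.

#0 sub  r6, r1, r5 ; 0/15/13/15/4/10/5
#1 bne  r6, r3, L11 ; 0/15/13/15/4/10/5 ; →target
#2 xori  r6, r0, 11 ; 0/15/13/15/4/10/11
#11 slti  r5, r1, 3 ; 0/15/13/15/4/0/11

r0=0 r1=15 r2=13 r3=15 r4=4 r5=0 r6=11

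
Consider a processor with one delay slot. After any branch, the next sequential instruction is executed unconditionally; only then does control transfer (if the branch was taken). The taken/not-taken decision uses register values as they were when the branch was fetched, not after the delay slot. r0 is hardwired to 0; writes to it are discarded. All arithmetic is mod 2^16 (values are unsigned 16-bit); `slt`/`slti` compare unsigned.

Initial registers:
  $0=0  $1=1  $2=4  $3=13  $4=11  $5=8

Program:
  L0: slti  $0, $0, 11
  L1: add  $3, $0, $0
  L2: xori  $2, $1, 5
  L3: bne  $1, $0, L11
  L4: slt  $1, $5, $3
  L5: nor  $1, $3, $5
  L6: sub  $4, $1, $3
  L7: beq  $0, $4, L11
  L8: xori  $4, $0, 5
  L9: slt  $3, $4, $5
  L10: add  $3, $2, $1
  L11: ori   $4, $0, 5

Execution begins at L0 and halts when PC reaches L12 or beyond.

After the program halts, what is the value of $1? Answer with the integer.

0

#0 slti  $0, $0, 11 ; 0/1/4/13/11/8
#1 add  $3, $0, $0 ; 0/1/4/0/11/8
#2 xori  $2, $1, 5 ; 0/1/4/0/11/8
#3 bne  $1, $0, L11 ; 0/1/4/0/11/8 ; →target
#4 slt  $1, $5, $3 ; 0/0/4/0/11/8
#11 ori   $4, $0, 5 ; 0/0/4/0/5/8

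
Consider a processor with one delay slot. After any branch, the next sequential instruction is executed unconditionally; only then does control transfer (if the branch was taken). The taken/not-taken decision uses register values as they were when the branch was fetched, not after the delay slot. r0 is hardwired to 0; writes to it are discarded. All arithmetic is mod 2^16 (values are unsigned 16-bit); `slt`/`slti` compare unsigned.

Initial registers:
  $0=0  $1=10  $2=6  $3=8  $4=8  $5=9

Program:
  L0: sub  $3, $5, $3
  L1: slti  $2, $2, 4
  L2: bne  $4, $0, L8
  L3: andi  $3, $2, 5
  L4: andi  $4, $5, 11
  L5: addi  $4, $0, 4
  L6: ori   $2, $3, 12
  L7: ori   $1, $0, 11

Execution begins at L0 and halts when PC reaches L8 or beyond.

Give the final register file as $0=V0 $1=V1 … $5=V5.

$0=0 $1=10 $2=0 $3=0 $4=8 $5=9

  step pc=0: sub  $3, $5, $3  regs=(0,10,6,1,8,9)
  step pc=1: slti  $2, $2, 4  regs=(0,10,0,1,8,9)
  step pc=2: bne  $4, $0, L8  cond=T  regs=(0,10,0,1,8,9)
  step pc=3: andi  $3, $2, 5  regs=(0,10,0,0,8,9)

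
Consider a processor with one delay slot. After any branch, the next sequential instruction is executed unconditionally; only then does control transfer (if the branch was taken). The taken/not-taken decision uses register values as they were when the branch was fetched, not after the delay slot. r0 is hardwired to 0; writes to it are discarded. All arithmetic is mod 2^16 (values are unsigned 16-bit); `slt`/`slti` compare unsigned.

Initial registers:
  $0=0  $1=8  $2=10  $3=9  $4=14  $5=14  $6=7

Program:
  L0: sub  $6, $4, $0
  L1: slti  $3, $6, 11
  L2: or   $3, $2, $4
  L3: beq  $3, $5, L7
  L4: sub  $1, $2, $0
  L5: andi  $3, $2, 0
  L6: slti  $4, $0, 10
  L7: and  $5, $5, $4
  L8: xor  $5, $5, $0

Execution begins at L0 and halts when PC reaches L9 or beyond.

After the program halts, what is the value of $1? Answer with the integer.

[0] sub  $6, $4, $0  →  {$0:0, $1:8, $2:10, $3:9, $4:14, $5:14, $6:14}
[1] slti  $3, $6, 11  →  {$0:0, $1:8, $2:10, $3:0, $4:14, $5:14, $6:14}
[2] or   $3, $2, $4  →  {$0:0, $1:8, $2:10, $3:14, $4:14, $5:14, $6:14}
[3] beq  $3, $5, L7  →  {$0:0, $1:8, $2:10, $3:14, $4:14, $5:14, $6:14}  ⟨branch taken⟩
[4] sub  $1, $2, $0  →  {$0:0, $1:10, $2:10, $3:14, $4:14, $5:14, $6:14}
[7] and  $5, $5, $4  →  {$0:0, $1:10, $2:10, $3:14, $4:14, $5:14, $6:14}
[8] xor  $5, $5, $0  →  {$0:0, $1:10, $2:10, $3:14, $4:14, $5:14, $6:14}

10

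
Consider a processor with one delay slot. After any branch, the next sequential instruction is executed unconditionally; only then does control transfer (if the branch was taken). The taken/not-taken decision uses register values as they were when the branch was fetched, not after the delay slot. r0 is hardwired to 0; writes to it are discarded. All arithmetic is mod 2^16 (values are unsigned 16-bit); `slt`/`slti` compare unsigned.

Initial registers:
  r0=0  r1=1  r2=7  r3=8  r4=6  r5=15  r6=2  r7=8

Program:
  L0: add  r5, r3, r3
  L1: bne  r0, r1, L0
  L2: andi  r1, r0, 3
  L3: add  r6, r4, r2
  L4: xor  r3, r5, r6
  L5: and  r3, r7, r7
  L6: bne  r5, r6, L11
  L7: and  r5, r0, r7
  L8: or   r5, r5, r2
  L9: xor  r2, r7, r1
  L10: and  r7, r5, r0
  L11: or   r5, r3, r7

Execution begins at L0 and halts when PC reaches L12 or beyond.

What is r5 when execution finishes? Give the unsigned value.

[0] add  r5, r3, r3  →  {r0:0, r1:1, r2:7, r3:8, r4:6, r5:16, r6:2, r7:8}
[1] bne  r0, r1, L0  →  {r0:0, r1:1, r2:7, r3:8, r4:6, r5:16, r6:2, r7:8}  ⟨branch taken⟩
[2] andi  r1, r0, 3  →  {r0:0, r1:0, r2:7, r3:8, r4:6, r5:16, r6:2, r7:8}
[0] add  r5, r3, r3  →  {r0:0, r1:0, r2:7, r3:8, r4:6, r5:16, r6:2, r7:8}
[1] bne  r0, r1, L0  →  {r0:0, r1:0, r2:7, r3:8, r4:6, r5:16, r6:2, r7:8}  ⟨branch fallthrough⟩
[2] andi  r1, r0, 3  →  {r0:0, r1:0, r2:7, r3:8, r4:6, r5:16, r6:2, r7:8}
[3] add  r6, r4, r2  →  {r0:0, r1:0, r2:7, r3:8, r4:6, r5:16, r6:13, r7:8}
[4] xor  r3, r5, r6  →  {r0:0, r1:0, r2:7, r3:29, r4:6, r5:16, r6:13, r7:8}
[5] and  r3, r7, r7  →  {r0:0, r1:0, r2:7, r3:8, r4:6, r5:16, r6:13, r7:8}
[6] bne  r5, r6, L11  →  {r0:0, r1:0, r2:7, r3:8, r4:6, r5:16, r6:13, r7:8}  ⟨branch taken⟩
[7] and  r5, r0, r7  →  {r0:0, r1:0, r2:7, r3:8, r4:6, r5:0, r6:13, r7:8}
[11] or   r5, r3, r7  →  {r0:0, r1:0, r2:7, r3:8, r4:6, r5:8, r6:13, r7:8}

8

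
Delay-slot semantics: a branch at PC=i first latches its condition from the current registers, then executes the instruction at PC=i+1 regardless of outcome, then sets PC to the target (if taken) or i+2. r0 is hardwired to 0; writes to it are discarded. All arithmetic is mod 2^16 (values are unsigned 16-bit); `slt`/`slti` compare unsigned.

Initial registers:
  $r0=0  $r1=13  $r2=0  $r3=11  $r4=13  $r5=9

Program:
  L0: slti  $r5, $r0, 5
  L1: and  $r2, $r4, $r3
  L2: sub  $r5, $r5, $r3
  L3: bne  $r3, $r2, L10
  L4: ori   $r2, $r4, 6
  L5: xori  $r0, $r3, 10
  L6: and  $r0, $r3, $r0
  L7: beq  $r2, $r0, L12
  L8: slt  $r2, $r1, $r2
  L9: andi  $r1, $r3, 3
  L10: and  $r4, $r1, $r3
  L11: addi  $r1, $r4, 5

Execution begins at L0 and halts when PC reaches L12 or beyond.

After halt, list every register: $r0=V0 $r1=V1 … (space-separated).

#0 slti  $r5, $r0, 5 ; 0/13/0/11/13/1
#1 and  $r2, $r4, $r3 ; 0/13/9/11/13/1
#2 sub  $r5, $r5, $r3 ; 0/13/9/11/13/65526
#3 bne  $r3, $r2, L10 ; 0/13/9/11/13/65526 ; →target
#4 ori   $r2, $r4, 6 ; 0/13/15/11/13/65526
#10 and  $r4, $r1, $r3 ; 0/13/15/11/9/65526
#11 addi  $r1, $r4, 5 ; 0/14/15/11/9/65526

$r0=0 $r1=14 $r2=15 $r3=11 $r4=9 $r5=65526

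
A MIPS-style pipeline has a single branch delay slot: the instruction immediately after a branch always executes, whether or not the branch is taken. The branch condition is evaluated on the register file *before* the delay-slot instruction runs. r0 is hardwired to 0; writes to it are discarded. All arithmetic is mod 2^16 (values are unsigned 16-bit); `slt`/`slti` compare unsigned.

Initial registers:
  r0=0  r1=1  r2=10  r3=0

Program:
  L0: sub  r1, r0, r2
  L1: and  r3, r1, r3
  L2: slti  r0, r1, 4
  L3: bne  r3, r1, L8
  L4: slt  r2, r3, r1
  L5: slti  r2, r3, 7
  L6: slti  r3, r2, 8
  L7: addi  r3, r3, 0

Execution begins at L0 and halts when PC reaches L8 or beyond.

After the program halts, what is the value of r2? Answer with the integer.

1

[0] sub  r1, r0, r2  →  {r0:0, r1:65526, r2:10, r3:0}
[1] and  r3, r1, r3  →  {r0:0, r1:65526, r2:10, r3:0}
[2] slti  r0, r1, 4  →  {r0:0, r1:65526, r2:10, r3:0}
[3] bne  r3, r1, L8  →  {r0:0, r1:65526, r2:10, r3:0}  ⟨branch taken⟩
[4] slt  r2, r3, r1  →  {r0:0, r1:65526, r2:1, r3:0}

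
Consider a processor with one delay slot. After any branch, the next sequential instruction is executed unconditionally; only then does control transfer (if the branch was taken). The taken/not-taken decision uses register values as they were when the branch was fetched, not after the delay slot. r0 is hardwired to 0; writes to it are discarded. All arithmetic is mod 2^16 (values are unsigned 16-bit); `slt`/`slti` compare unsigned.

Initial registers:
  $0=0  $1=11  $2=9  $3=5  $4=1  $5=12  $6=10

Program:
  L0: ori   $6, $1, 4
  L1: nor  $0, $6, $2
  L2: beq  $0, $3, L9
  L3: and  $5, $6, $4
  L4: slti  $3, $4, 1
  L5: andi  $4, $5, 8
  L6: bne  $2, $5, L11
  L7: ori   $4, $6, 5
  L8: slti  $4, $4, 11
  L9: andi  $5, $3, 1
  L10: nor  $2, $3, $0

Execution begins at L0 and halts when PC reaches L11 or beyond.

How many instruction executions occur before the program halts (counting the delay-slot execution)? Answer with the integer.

8

[0] ori   $6, $1, 4  →  {$0:0, $1:11, $2:9, $3:5, $4:1, $5:12, $6:15}
[1] nor  $0, $6, $2  →  {$0:0, $1:11, $2:9, $3:5, $4:1, $5:12, $6:15}
[2] beq  $0, $3, L9  →  {$0:0, $1:11, $2:9, $3:5, $4:1, $5:12, $6:15}  ⟨branch fallthrough⟩
[3] and  $5, $6, $4  →  {$0:0, $1:11, $2:9, $3:5, $4:1, $5:1, $6:15}
[4] slti  $3, $4, 1  →  {$0:0, $1:11, $2:9, $3:0, $4:1, $5:1, $6:15}
[5] andi  $4, $5, 8  →  {$0:0, $1:11, $2:9, $3:0, $4:0, $5:1, $6:15}
[6] bne  $2, $5, L11  →  {$0:0, $1:11, $2:9, $3:0, $4:0, $5:1, $6:15}  ⟨branch taken⟩
[7] ori   $4, $6, 5  →  {$0:0, $1:11, $2:9, $3:0, $4:15, $5:1, $6:15}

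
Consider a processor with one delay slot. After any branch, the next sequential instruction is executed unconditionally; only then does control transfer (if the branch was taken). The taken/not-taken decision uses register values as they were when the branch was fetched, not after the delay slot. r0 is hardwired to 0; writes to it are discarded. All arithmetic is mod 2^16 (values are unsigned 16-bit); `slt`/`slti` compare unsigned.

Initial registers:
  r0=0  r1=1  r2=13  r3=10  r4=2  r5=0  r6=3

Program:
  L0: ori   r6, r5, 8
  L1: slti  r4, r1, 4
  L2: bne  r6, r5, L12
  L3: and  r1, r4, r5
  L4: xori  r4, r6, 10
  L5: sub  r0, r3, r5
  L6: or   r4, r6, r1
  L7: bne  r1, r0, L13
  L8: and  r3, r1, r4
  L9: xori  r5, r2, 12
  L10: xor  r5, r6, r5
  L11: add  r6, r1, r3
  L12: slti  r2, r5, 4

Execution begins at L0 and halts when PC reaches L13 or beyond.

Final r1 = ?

0

  step pc=0: ori   r6, r5, 8  regs=(0,1,13,10,2,0,8)
  step pc=1: slti  r4, r1, 4  regs=(0,1,13,10,1,0,8)
  step pc=2: bne  r6, r5, L12  cond=T  regs=(0,1,13,10,1,0,8)
  step pc=3: and  r1, r4, r5  regs=(0,0,13,10,1,0,8)
  step pc=12: slti  r2, r5, 4  regs=(0,0,1,10,1,0,8)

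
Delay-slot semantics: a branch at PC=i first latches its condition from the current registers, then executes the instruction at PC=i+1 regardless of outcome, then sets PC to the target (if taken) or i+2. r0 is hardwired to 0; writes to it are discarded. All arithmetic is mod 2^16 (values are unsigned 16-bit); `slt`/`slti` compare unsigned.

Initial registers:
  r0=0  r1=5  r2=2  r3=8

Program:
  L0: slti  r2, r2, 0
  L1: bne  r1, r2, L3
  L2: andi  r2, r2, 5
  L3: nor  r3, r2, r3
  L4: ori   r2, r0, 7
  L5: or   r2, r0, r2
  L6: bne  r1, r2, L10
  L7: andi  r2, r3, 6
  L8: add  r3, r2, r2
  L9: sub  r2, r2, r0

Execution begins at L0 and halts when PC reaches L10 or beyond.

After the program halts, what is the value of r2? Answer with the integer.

#0 slti  r2, r2, 0 ; 0/5/0/8
#1 bne  r1, r2, L3 ; 0/5/0/8 ; →target
#2 andi  r2, r2, 5 ; 0/5/0/8
#3 nor  r3, r2, r3 ; 0/5/0/65527
#4 ori   r2, r0, 7 ; 0/5/7/65527
#5 or   r2, r0, r2 ; 0/5/7/65527
#6 bne  r1, r2, L10 ; 0/5/7/65527 ; →target
#7 andi  r2, r3, 6 ; 0/5/6/65527

6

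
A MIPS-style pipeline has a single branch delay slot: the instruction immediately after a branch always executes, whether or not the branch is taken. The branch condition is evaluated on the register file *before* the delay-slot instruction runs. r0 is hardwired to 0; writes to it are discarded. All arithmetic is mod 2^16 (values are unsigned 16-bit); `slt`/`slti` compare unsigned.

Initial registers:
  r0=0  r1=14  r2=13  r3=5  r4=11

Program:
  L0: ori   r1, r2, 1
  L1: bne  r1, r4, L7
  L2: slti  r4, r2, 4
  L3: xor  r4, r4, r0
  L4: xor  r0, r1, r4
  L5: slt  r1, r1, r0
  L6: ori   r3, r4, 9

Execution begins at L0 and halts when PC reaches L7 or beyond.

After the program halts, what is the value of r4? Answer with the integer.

PC=0  ori   r1, r2, 1        | r0=0 r1=13 r2=13 r3=5 r4=11
PC=1  bne  r1, r4, L7        | r0=0 r1=13 r2=13 r3=5 r4=11  [TAKEN]
PC=2  slti  r4, r2, 4        | r0=0 r1=13 r2=13 r3=5 r4=0

0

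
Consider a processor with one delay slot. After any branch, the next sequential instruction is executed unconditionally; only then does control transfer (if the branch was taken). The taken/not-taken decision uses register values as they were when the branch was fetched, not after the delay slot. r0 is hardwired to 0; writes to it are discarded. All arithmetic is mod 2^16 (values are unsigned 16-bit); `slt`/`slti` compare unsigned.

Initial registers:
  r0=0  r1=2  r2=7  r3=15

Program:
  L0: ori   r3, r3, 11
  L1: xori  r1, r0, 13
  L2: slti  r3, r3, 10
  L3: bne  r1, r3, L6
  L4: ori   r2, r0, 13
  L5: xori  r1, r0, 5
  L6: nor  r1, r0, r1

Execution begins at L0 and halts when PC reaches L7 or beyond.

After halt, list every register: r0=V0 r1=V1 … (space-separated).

r0=0 r1=65522 r2=13 r3=0

#0 ori   r3, r3, 11 ; 0/2/7/15
#1 xori  r1, r0, 13 ; 0/13/7/15
#2 slti  r3, r3, 10 ; 0/13/7/0
#3 bne  r1, r3, L6 ; 0/13/7/0 ; →target
#4 ori   r2, r0, 13 ; 0/13/13/0
#6 nor  r1, r0, r1 ; 0/65522/13/0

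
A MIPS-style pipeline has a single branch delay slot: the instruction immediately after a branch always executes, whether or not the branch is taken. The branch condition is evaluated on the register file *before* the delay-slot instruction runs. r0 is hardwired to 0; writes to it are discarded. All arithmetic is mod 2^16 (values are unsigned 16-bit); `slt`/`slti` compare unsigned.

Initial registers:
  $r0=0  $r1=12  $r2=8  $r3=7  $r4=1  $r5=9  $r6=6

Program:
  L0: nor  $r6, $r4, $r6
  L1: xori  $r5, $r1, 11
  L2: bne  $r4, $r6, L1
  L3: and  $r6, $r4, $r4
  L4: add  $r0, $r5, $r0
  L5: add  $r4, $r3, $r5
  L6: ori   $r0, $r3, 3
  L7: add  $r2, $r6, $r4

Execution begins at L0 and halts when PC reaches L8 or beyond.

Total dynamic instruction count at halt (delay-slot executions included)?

11

PC=0  nor  $r6, $r4, $r6     | $r0=0 $r1=12 $r2=8 $r3=7 $r4=1 $r5=9 $r6=65528
PC=1  xori  $r5, $r1, 11     | $r0=0 $r1=12 $r2=8 $r3=7 $r4=1 $r5=7 $r6=65528
PC=2  bne  $r4, $r6, L1      | $r0=0 $r1=12 $r2=8 $r3=7 $r4=1 $r5=7 $r6=65528  [TAKEN]
PC=3  and  $r6, $r4, $r4     | $r0=0 $r1=12 $r2=8 $r3=7 $r4=1 $r5=7 $r6=1
PC=1  xori  $r5, $r1, 11     | $r0=0 $r1=12 $r2=8 $r3=7 $r4=1 $r5=7 $r6=1
PC=2  bne  $r4, $r6, L1      | $r0=0 $r1=12 $r2=8 $r3=7 $r4=1 $r5=7 $r6=1  [not taken]
PC=3  and  $r6, $r4, $r4     | $r0=0 $r1=12 $r2=8 $r3=7 $r4=1 $r5=7 $r6=1
PC=4  add  $r0, $r5, $r0     | $r0=0 $r1=12 $r2=8 $r3=7 $r4=1 $r5=7 $r6=1
PC=5  add  $r4, $r3, $r5     | $r0=0 $r1=12 $r2=8 $r3=7 $r4=14 $r5=7 $r6=1
PC=6  ori   $r0, $r3, 3      | $r0=0 $r1=12 $r2=8 $r3=7 $r4=14 $r5=7 $r6=1
PC=7  add  $r2, $r6, $r4     | $r0=0 $r1=12 $r2=15 $r3=7 $r4=14 $r5=7 $r6=1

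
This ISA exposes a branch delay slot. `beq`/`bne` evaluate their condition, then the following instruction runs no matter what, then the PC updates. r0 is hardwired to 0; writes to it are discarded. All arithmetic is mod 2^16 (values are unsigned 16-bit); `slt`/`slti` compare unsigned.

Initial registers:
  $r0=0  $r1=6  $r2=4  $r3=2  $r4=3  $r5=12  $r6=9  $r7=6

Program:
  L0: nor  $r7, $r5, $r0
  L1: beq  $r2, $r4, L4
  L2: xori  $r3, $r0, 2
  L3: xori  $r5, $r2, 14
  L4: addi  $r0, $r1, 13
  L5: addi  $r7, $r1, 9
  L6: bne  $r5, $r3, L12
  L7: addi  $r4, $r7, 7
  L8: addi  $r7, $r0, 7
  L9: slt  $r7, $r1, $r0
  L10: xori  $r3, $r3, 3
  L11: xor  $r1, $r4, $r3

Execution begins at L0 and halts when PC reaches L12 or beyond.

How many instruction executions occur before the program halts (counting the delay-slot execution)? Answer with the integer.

[0] nor  $r7, $r5, $r0  →  {$r0:0, $r1:6, $r2:4, $r3:2, $r4:3, $r5:12, $r6:9, $r7:65523}
[1] beq  $r2, $r4, L4  →  {$r0:0, $r1:6, $r2:4, $r3:2, $r4:3, $r5:12, $r6:9, $r7:65523}  ⟨branch fallthrough⟩
[2] xori  $r3, $r0, 2  →  {$r0:0, $r1:6, $r2:4, $r3:2, $r4:3, $r5:12, $r6:9, $r7:65523}
[3] xori  $r5, $r2, 14  →  {$r0:0, $r1:6, $r2:4, $r3:2, $r4:3, $r5:10, $r6:9, $r7:65523}
[4] addi  $r0, $r1, 13  →  {$r0:0, $r1:6, $r2:4, $r3:2, $r4:3, $r5:10, $r6:9, $r7:65523}
[5] addi  $r7, $r1, 9  →  {$r0:0, $r1:6, $r2:4, $r3:2, $r4:3, $r5:10, $r6:9, $r7:15}
[6] bne  $r5, $r3, L12  →  {$r0:0, $r1:6, $r2:4, $r3:2, $r4:3, $r5:10, $r6:9, $r7:15}  ⟨branch taken⟩
[7] addi  $r4, $r7, 7  →  {$r0:0, $r1:6, $r2:4, $r3:2, $r4:22, $r5:10, $r6:9, $r7:15}

8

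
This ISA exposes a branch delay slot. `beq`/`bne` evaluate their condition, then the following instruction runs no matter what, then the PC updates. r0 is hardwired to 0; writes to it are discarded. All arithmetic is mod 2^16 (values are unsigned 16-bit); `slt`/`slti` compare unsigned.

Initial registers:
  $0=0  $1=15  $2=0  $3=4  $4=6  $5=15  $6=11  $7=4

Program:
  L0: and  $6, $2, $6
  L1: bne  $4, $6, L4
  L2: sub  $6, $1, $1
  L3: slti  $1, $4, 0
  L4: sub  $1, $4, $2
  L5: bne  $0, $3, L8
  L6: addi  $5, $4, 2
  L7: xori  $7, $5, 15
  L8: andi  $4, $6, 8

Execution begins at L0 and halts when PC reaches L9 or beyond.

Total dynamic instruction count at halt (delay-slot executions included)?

  step pc=0: and  $6, $2, $6  regs=(0,15,0,4,6,15,0,4)
  step pc=1: bne  $4, $6, L4  cond=T  regs=(0,15,0,4,6,15,0,4)
  step pc=2: sub  $6, $1, $1  regs=(0,15,0,4,6,15,0,4)
  step pc=4: sub  $1, $4, $2  regs=(0,6,0,4,6,15,0,4)
  step pc=5: bne  $0, $3, L8  cond=T  regs=(0,6,0,4,6,15,0,4)
  step pc=6: addi  $5, $4, 2  regs=(0,6,0,4,6,8,0,4)
  step pc=8: andi  $4, $6, 8  regs=(0,6,0,4,0,8,0,4)

7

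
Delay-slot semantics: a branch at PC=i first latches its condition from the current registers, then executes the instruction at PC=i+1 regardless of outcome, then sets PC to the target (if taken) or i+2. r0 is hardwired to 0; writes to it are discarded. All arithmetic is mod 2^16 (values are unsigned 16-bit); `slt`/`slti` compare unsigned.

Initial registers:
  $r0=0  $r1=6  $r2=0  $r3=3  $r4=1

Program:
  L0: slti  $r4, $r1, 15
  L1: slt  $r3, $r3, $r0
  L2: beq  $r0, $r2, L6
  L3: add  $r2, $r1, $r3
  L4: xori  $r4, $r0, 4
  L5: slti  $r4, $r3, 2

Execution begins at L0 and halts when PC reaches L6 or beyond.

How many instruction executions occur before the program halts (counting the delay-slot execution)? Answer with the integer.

PC=0  slti  $r4, $r1, 15     | $r0=0 $r1=6 $r2=0 $r3=3 $r4=1
PC=1  slt  $r3, $r3, $r0     | $r0=0 $r1=6 $r2=0 $r3=0 $r4=1
PC=2  beq  $r0, $r2, L6      | $r0=0 $r1=6 $r2=0 $r3=0 $r4=1  [TAKEN]
PC=3  add  $r2, $r1, $r3     | $r0=0 $r1=6 $r2=6 $r3=0 $r4=1

4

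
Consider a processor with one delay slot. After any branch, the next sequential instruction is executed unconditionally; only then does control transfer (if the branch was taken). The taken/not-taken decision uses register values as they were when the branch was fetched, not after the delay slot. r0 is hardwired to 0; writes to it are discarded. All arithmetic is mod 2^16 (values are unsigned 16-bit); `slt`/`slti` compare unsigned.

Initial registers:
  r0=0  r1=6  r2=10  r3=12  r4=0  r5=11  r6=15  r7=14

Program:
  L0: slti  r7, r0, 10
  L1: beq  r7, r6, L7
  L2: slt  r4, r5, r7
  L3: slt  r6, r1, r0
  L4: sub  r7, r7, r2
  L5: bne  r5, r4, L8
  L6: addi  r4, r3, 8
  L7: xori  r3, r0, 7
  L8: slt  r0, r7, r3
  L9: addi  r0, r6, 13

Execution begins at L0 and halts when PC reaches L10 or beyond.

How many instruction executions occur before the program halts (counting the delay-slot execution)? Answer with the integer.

  step pc=0: slti  r7, r0, 10  regs=(0,6,10,12,0,11,15,1)
  step pc=1: beq  r7, r6, L7  cond=F  regs=(0,6,10,12,0,11,15,1)
  step pc=2: slt  r4, r5, r7  regs=(0,6,10,12,0,11,15,1)
  step pc=3: slt  r6, r1, r0  regs=(0,6,10,12,0,11,0,1)
  step pc=4: sub  r7, r7, r2  regs=(0,6,10,12,0,11,0,65527)
  step pc=5: bne  r5, r4, L8  cond=T  regs=(0,6,10,12,0,11,0,65527)
  step pc=6: addi  r4, r3, 8  regs=(0,6,10,12,20,11,0,65527)
  step pc=8: slt  r0, r7, r3  regs=(0,6,10,12,20,11,0,65527)
  step pc=9: addi  r0, r6, 13  regs=(0,6,10,12,20,11,0,65527)

9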